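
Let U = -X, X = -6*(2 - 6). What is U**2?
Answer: 576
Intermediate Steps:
X = 24 (X = -6*(-4) = 24)
U = -24 (U = -1*24 = -24)
U**2 = (-24)**2 = 576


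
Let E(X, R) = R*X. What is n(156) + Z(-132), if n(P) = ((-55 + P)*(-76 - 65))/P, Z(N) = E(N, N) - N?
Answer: 908165/52 ≈ 17465.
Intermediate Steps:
Z(N) = N² - N (Z(N) = N*N - N = N² - N)
n(P) = (7755 - 141*P)/P (n(P) = ((-55 + P)*(-141))/P = (7755 - 141*P)/P)
n(156) + Z(-132) = (-141 + 7755/156) - 132*(-1 - 132) = (-141 + 7755*(1/156)) - 132*(-133) = (-141 + 2585/52) + 17556 = -4747/52 + 17556 = 908165/52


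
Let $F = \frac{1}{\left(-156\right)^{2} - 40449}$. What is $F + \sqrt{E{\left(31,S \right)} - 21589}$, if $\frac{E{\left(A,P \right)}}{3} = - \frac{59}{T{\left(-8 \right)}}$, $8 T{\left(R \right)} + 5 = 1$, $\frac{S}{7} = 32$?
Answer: $- \frac{1}{16113} + i \sqrt{21235} \approx -6.2062 \cdot 10^{-5} + 145.72 i$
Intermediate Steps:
$S = 224$ ($S = 7 \cdot 32 = 224$)
$T{\left(R \right)} = - \frac{1}{2}$ ($T{\left(R \right)} = - \frac{5}{8} + \frac{1}{8} \cdot 1 = - \frac{5}{8} + \frac{1}{8} = - \frac{1}{2}$)
$F = - \frac{1}{16113}$ ($F = \frac{1}{24336 - 40449} = \frac{1}{-16113} = - \frac{1}{16113} \approx -6.2062 \cdot 10^{-5}$)
$E{\left(A,P \right)} = 354$ ($E{\left(A,P \right)} = 3 \left(- \frac{59}{- \frac{1}{2}}\right) = 3 \left(\left(-59\right) \left(-2\right)\right) = 3 \cdot 118 = 354$)
$F + \sqrt{E{\left(31,S \right)} - 21589} = - \frac{1}{16113} + \sqrt{354 - 21589} = - \frac{1}{16113} + \sqrt{-21235} = - \frac{1}{16113} + i \sqrt{21235}$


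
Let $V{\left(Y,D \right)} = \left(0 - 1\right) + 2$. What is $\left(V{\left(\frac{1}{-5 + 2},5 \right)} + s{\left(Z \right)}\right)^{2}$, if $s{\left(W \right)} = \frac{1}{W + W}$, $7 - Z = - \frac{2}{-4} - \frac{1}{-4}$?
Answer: $\frac{729}{625} \approx 1.1664$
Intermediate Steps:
$V{\left(Y,D \right)} = 1$ ($V{\left(Y,D \right)} = -1 + 2 = 1$)
$Z = \frac{25}{4}$ ($Z = 7 - \left(- \frac{2}{-4} - \frac{1}{-4}\right) = 7 - \left(\left(-2\right) \left(- \frac{1}{4}\right) - - \frac{1}{4}\right) = 7 - \left(\frac{1}{2} + \frac{1}{4}\right) = 7 - \frac{3}{4} = \frac{25}{4} \approx 6.25$)
$s{\left(W \right)} = \frac{1}{2 W}$
$\left(V{\left(\frac{1}{-5 + 2},5 \right)} + s{\left(Z \right)}\right)^{2} = \left(1 + \frac{1}{2 \cdot \frac{25}{4}}\right)^{2} = \left(1 + \frac{1}{2} \cdot \frac{4}{25}\right)^{2} = \left(1 + \frac{2}{25}\right)^{2} = \left(\frac{27}{25}\right)^{2} = \frac{729}{625}$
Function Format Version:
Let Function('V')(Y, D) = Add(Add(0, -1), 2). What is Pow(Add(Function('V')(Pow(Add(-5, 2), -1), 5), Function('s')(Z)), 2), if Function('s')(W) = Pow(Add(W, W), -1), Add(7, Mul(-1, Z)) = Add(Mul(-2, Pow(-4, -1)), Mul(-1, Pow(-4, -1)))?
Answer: Rational(729, 625) ≈ 1.1664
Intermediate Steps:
Function('V')(Y, D) = 1 (Function('V')(Y, D) = Add(-1, 2) = 1)
Z = Rational(25, 4) (Z = Add(7, Mul(-1, Add(Mul(-2, Pow(-4, -1)), Mul(-1, Pow(-4, -1))))) = Add(7, Mul(-1, Add(Mul(-2, Rational(-1, 4)), Mul(-1, Rational(-1, 4))))) = Add(7, Mul(-1, Add(Rational(1, 2), Rational(1, 4)))) = Add(7, Mul(-1, Rational(3, 4))) = Add(7, Rational(-3, 4)) = Rational(25, 4) ≈ 6.2500)
Function('s')(W) = Mul(Rational(1, 2), Pow(W, -1)) (Function('s')(W) = Pow(Mul(2, W), -1) = Mul(Rational(1, 2), Pow(W, -1)))
Pow(Add(Function('V')(Pow(Add(-5, 2), -1), 5), Function('s')(Z)), 2) = Pow(Add(1, Mul(Rational(1, 2), Pow(Rational(25, 4), -1))), 2) = Pow(Add(1, Mul(Rational(1, 2), Rational(4, 25))), 2) = Pow(Add(1, Rational(2, 25)), 2) = Pow(Rational(27, 25), 2) = Rational(729, 625)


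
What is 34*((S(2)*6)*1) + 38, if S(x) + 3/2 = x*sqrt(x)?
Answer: -268 + 408*sqrt(2) ≈ 309.00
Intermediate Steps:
S(x) = -3/2 + x**(3/2) (S(x) = -3/2 + x*sqrt(x) = -3/2 + x**(3/2))
34*((S(2)*6)*1) + 38 = 34*(((-3/2 + 2**(3/2))*6)*1) + 38 = 34*(((-3/2 + 2*sqrt(2))*6)*1) + 38 = 34*((-9 + 12*sqrt(2))*1) + 38 = 34*(-9 + 12*sqrt(2)) + 38 = (-306 + 408*sqrt(2)) + 38 = -268 + 408*sqrt(2)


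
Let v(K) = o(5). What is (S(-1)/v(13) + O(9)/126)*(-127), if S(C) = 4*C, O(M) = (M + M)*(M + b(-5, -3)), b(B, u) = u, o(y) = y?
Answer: -254/35 ≈ -7.2571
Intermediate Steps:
v(K) = 5
O(M) = 2*M*(-3 + M) (O(M) = (M + M)*(M - 3) = (2*M)*(-3 + M) = 2*M*(-3 + M))
(S(-1)/v(13) + O(9)/126)*(-127) = ((4*(-1))/5 + (2*9*(-3 + 9))/126)*(-127) = (-4*1/5 + (2*9*6)*(1/126))*(-127) = (-4/5 + 108*(1/126))*(-127) = (-4/5 + 6/7)*(-127) = (2/35)*(-127) = -254/35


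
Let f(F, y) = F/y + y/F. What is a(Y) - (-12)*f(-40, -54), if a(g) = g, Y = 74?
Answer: 4459/45 ≈ 99.089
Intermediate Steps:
a(Y) - (-12)*f(-40, -54) = 74 - (-12)*(-40/(-54) - 54/(-40)) = 74 - (-12)*(-40*(-1/54) - 54*(-1/40)) = 74 - (-12)*(20/27 + 27/20) = 74 - (-12)*1129/540 = 74 - 1*(-1129/45) = 74 + 1129/45 = 4459/45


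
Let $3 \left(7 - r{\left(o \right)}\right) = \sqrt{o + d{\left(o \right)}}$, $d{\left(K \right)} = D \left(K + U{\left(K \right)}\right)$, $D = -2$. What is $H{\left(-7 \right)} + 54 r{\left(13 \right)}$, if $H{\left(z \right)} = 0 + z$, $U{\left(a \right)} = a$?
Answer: $371 - 18 i \sqrt{39} \approx 371.0 - 112.41 i$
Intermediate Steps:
$d{\left(K \right)} = - 4 K$ ($d{\left(K \right)} = - 2 \left(K + K\right) = - 2 \cdot 2 K = - 4 K$)
$r{\left(o \right)} = 7 - \frac{\sqrt{3} \sqrt{- o}}{3}$ ($r{\left(o \right)} = 7 - \frac{\sqrt{o - 4 o}}{3} = 7 - \frac{\sqrt{- 3 o}}{3} = 7 - \frac{\sqrt{3} \sqrt{- o}}{3}$)
$H{\left(z \right)} = z$
$H{\left(-7 \right)} + 54 r{\left(13 \right)} = -7 + 54 \left(7 - \frac{\sqrt{3} \sqrt{\left(-1\right) 13}}{3}\right) = -7 + 54 \left(7 - \frac{\sqrt{3} \sqrt{-13}}{3}\right) = -7 + 54 \left(7 - \frac{\sqrt{3} i \sqrt{13}}{3}\right) = -7 + 54 \left(7 - \frac{i \sqrt{39}}{3}\right) = -7 + \left(378 - 18 i \sqrt{39}\right) = 371 - 18 i \sqrt{39}$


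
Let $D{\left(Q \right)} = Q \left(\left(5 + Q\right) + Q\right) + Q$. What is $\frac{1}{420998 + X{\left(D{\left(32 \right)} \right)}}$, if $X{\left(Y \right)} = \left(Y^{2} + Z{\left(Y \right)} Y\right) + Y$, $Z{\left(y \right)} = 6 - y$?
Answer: $\frac{1}{436678} \approx 2.29 \cdot 10^{-6}$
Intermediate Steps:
$D{\left(Q \right)} = Q + Q \left(5 + 2 Q\right)$ ($D{\left(Q \right)} = Q \left(5 + 2 Q\right) + Q = Q + Q \left(5 + 2 Q\right)$)
$X{\left(Y \right)} = Y + Y^{2} + Y \left(6 - Y\right)$ ($X{\left(Y \right)} = \left(Y^{2} + \left(6 - Y\right) Y\right) + Y = \left(Y^{2} + Y \left(6 - Y\right)\right) + Y = Y + Y^{2} + Y \left(6 - Y\right)$)
$\frac{1}{420998 + X{\left(D{\left(32 \right)} \right)}} = \frac{1}{420998 + 7 \cdot 2 \cdot 32 \left(3 + 32\right)} = \frac{1}{420998 + 7 \cdot 2 \cdot 32 \cdot 35} = \frac{1}{420998 + 7 \cdot 2240} = \frac{1}{420998 + 15680} = \frac{1}{436678}$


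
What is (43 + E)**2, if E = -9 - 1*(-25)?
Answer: 3481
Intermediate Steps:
E = 16 (E = -9 + 25 = 16)
(43 + E)**2 = (43 + 16)**2 = 59**2 = 3481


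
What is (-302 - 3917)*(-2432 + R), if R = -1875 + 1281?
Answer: 12766694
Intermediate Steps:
R = -594
(-302 - 3917)*(-2432 + R) = (-302 - 3917)*(-2432 - 594) = -4219*(-3026) = 12766694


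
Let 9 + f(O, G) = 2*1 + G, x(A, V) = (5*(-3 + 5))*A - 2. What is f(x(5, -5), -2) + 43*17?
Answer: 722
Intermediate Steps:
x(A, V) = -2 + 10*A (x(A, V) = (5*2)*A - 2 = 10*A - 2 = -2 + 10*A)
f(O, G) = -7 + G (f(O, G) = -9 + (2*1 + G) = -9 + (2 + G) = -7 + G)
f(x(5, -5), -2) + 43*17 = (-7 - 2) + 43*17 = -9 + 731 = 722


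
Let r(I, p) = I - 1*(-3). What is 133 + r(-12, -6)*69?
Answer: -488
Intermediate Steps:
r(I, p) = 3 + I (r(I, p) = I + 3 = 3 + I)
133 + r(-12, -6)*69 = 133 + (3 - 12)*69 = 133 - 9*69 = 133 - 621 = -488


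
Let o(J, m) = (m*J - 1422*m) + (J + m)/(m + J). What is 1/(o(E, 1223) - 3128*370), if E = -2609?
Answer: -1/6087272 ≈ -1.6428e-7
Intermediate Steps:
o(J, m) = 1 - 1422*m + J*m (o(J, m) = (J*m - 1422*m) + (J + m)/(J + m) = (-1422*m + J*m) + 1 = 1 - 1422*m + J*m)
1/(o(E, 1223) - 3128*370) = 1/((1 - 1422*1223 - 2609*1223) - 3128*370) = 1/((1 - 1739106 - 3190807) - 1157360) = 1/(-4929912 - 1157360) = 1/(-6087272) = -1/6087272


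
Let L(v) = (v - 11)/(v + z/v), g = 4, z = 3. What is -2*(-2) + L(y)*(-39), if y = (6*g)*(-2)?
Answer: -33740/769 ≈ -43.875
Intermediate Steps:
y = -48 (y = (6*4)*(-2) = 24*(-2) = -48)
L(v) = (-11 + v)/(v + 3/v) (L(v) = (v - 11)/(v + 3/v) = (-11 + v)/(v + 3/v))
-2*(-2) + L(y)*(-39) = -2*(-2) - 48*(-11 - 48)/(3 + (-48)²)*(-39) = 4 - 48*(-59)/(3 + 2304)*(-39) = 4 - 48*(-59)/2307*(-39) = 4 - 48*1/2307*(-59)*(-39) = 4 + (944/769)*(-39) = 4 - 36816/769 = -33740/769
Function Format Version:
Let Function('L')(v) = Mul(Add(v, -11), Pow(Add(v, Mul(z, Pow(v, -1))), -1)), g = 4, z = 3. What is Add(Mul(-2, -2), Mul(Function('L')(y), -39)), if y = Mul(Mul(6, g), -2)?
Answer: Rational(-33740, 769) ≈ -43.875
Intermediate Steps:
y = -48 (y = Mul(Mul(6, 4), -2) = Mul(24, -2) = -48)
Function('L')(v) = Mul(Pow(Add(v, Mul(3, Pow(v, -1))), -1), Add(-11, v)) (Function('L')(v) = Mul(Add(v, -11), Pow(Add(v, Mul(3, Pow(v, -1))), -1)) = Mul(Add(-11, v), Pow(Add(v, Mul(3, Pow(v, -1))), -1)) = Mul(Pow(Add(v, Mul(3, Pow(v, -1))), -1), Add(-11, v)))
Add(Mul(-2, -2), Mul(Function('L')(y), -39)) = Add(Mul(-2, -2), Mul(Mul(-48, Pow(Add(3, Pow(-48, 2)), -1), Add(-11, -48)), -39)) = Add(4, Mul(Mul(-48, Pow(Add(3, 2304), -1), -59), -39)) = Add(4, Mul(Mul(-48, Pow(2307, -1), -59), -39)) = Add(4, Mul(Mul(-48, Rational(1, 2307), -59), -39)) = Add(4, Mul(Rational(944, 769), -39)) = Add(4, Rational(-36816, 769)) = Rational(-33740, 769)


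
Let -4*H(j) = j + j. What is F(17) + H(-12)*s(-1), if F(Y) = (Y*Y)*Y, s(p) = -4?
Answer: 4889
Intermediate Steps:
H(j) = -j/2 (H(j) = -(j + j)/4 = -j/2)
F(Y) = Y³ (F(Y) = Y²*Y = Y³)
F(17) + H(-12)*s(-1) = 17³ - ½*(-12)*(-4) = 4913 + 6*(-4) = 4913 - 24 = 4889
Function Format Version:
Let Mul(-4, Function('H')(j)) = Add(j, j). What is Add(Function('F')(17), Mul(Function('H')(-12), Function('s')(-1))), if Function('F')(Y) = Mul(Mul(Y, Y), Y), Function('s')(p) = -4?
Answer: 4889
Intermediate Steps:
Function('H')(j) = Mul(Rational(-1, 2), j) (Function('H')(j) = Mul(Rational(-1, 4), Add(j, j)) = Mul(Rational(-1, 4), Mul(2, j)) = Mul(Rational(-1, 2), j))
Function('F')(Y) = Pow(Y, 3) (Function('F')(Y) = Mul(Pow(Y, 2), Y) = Pow(Y, 3))
Add(Function('F')(17), Mul(Function('H')(-12), Function('s')(-1))) = Add(Pow(17, 3), Mul(Mul(Rational(-1, 2), -12), -4)) = Add(4913, Mul(6, -4)) = Add(4913, -24) = 4889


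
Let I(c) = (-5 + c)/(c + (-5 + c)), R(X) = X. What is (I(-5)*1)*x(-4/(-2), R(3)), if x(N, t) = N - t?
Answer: -⅔ ≈ -0.66667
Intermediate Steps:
I(c) = (-5 + c)/(-5 + 2*c)
(I(-5)*1)*x(-4/(-2), R(3)) = (((-5 - 5)/(-5 + 2*(-5)))*1)*(-4/(-2) - 1*3) = ((-10/(-5 - 10))*1)*(-4*(-½) - 3) = ((-10/(-15))*1)*(2 - 3) = (-1/15*(-10)*1)*(-1) = ((⅔)*1)*(-1) = (⅔)*(-1) = -⅔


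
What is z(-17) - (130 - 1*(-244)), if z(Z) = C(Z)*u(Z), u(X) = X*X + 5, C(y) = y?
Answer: -5372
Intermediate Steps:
u(X) = 5 + X² (u(X) = X² + 5 = 5 + X²)
z(Z) = Z*(5 + Z²)
z(-17) - (130 - 1*(-244)) = -17*(5 + (-17)²) - (130 - 1*(-244)) = -17*(5 + 289) - (130 + 244) = -17*294 - 1*374 = -4998 - 374 = -5372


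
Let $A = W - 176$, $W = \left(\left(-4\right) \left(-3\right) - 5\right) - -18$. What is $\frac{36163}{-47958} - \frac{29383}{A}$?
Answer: $\frac{1403689301}{7241658} \approx 193.84$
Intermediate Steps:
$W = 25$ ($W = \left(12 - 5\right) + 18 = 7 + 18 = 25$)
$A = -151$ ($A = 25 - 176 = -151$)
$\frac{36163}{-47958} - \frac{29383}{A} = \frac{36163}{-47958} - \frac{29383}{-151} = 36163 \left(- \frac{1}{47958}\right) - - \frac{29383}{151} = - \frac{36163}{47958} + \frac{29383}{151} = \frac{1403689301}{7241658}$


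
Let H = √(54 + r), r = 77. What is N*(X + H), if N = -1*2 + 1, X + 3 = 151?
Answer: -148 - √131 ≈ -159.45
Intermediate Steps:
X = 148 (X = -3 + 151 = 148)
H = √131 (H = √(54 + 77) = √131 ≈ 11.446)
N = -1 (N = -2 + 1 = -1)
N*(X + H) = -(148 + √131) = -148 - √131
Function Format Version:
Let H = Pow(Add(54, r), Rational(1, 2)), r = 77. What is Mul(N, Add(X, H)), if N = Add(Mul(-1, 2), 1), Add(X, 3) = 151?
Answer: Add(-148, Mul(-1, Pow(131, Rational(1, 2)))) ≈ -159.45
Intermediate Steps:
X = 148 (X = Add(-3, 151) = 148)
H = Pow(131, Rational(1, 2)) (H = Pow(Add(54, 77), Rational(1, 2)) = Pow(131, Rational(1, 2)) ≈ 11.446)
N = -1 (N = Add(-2, 1) = -1)
Mul(N, Add(X, H)) = Mul(-1, Add(148, Pow(131, Rational(1, 2)))) = Add(-148, Mul(-1, Pow(131, Rational(1, 2))))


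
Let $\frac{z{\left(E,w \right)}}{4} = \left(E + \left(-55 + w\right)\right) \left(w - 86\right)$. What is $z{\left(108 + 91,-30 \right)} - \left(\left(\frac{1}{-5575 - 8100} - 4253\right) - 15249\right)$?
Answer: $- \frac{456662949}{13675} \approx -33394.0$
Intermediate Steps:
$z{\left(E,w \right)} = 4 \left(-86 + w\right) \left(-55 + E + w\right)$ ($z{\left(E,w \right)} = 4 \left(E + \left(-55 + w\right)\right) \left(w - 86\right) = 4 \left(-55 + E + w\right) \left(-86 + w\right) = 4 \left(-86 + w\right) \left(-55 + E + w\right)$)
$z{\left(108 + 91,-30 \right)} - \left(\left(\frac{1}{-5575 - 8100} - 4253\right) - 15249\right) = \left(18920 - -16920 - 344 \left(108 + 91\right) + 4 \left(-30\right)^{2} + 4 \left(108 + 91\right) \left(-30\right)\right) - \left(\left(\frac{1}{-5575 - 8100} - 4253\right) - 15249\right) = \left(18920 + 16920 - 68456 + 4 \cdot 900 + 4 \cdot 199 \left(-30\right)\right) - \left(\left(\frac{1}{-13675} - 4253\right) - 15249\right) = \left(18920 + 16920 - 68456 + 3600 - 23880\right) - \left(\left(- \frac{1}{13675} - 4253\right) - 15249\right) = -52896 - \left(- \frac{58159776}{13675} - 15249\right) = -52896 - - \frac{266689851}{13675} = -52896 + \frac{266689851}{13675} = - \frac{456662949}{13675}$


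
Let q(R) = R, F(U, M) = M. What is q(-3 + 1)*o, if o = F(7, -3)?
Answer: 6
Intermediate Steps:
o = -3
q(-3 + 1)*o = (-3 + 1)*(-3) = -2*(-3) = 6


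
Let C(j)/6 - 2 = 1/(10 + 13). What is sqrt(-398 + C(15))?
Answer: 2*I*sqrt(51014)/23 ≈ 19.64*I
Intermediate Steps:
C(j) = 282/23 (C(j) = 12 + 6/(10 + 13) = 12 + 6/23 = 282/23)
sqrt(-398 + C(15)) = sqrt(-398 + 282/23) = sqrt(-8872/23) = 2*I*sqrt(51014)/23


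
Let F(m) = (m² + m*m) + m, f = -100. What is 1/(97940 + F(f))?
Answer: 1/117840 ≈ 8.4861e-6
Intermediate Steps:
F(m) = m + 2*m² (F(m) = (m² + m²) + m = 2*m² + m = m + 2*m²)
1/(97940 + F(f)) = 1/(97940 - 100*(1 + 2*(-100))) = 1/(97940 - 100*(1 - 200)) = 1/(97940 - 100*(-199)) = 1/(97940 + 19900) = 1/117840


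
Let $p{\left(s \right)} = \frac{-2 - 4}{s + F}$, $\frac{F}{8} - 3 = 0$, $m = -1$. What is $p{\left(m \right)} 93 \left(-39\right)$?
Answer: $\frac{21762}{23} \approx 946.17$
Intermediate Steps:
$F = 24$ ($F = 24 + 8 \cdot 0 = 24 + 0 = 24$)
$p{\left(s \right)} = - \frac{6}{24 + s}$ ($p{\left(s \right)} = \frac{-2 - 4}{s + 24} = - \frac{6}{24 + s}$)
$p{\left(m \right)} 93 \left(-39\right) = - \frac{6}{24 - 1} \cdot 93 \left(-39\right) = - \frac{6}{23} \cdot 93 \left(-39\right) = \left(-6\right) \frac{1}{23} \cdot 93 \left(-39\right) = \left(- \frac{6}{23}\right) 93 \left(-39\right) = \left(- \frac{558}{23}\right) \left(-39\right) = \frac{21762}{23}$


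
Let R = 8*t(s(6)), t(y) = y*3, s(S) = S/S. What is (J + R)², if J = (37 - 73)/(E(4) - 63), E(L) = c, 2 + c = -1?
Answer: 72900/121 ≈ 602.48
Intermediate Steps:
s(S) = 1
c = -3 (c = -2 - 1 = -3)
E(L) = -3
t(y) = 3*y
R = 24 (R = 8*(3*1) = 8*3 = 24)
J = 6/11 (J = (37 - 73)/(-3 - 63) = -36/(-66) = -36*(-1/66) = 6/11 ≈ 0.54545)
(J + R)² = (6/11 + 24)² = (270/11)² = 72900/121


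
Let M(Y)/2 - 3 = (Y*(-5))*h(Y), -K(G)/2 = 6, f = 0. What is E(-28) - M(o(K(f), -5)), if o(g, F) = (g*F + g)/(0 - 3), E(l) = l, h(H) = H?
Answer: 2526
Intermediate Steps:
K(G) = -12 (K(G) = -2*6 = -12)
o(g, F) = -g/3 - F*g/3 (o(g, F) = (F*g + g)/(-3) = (g + F*g)*(-1/3) = -g/3 - F*g/3)
M(Y) = 6 - 10*Y**2 (M(Y) = 6 + 2*((Y*(-5))*Y) = 6 + 2*((-5*Y)*Y) = 6 + 2*(-5*Y**2) = 6 - 10*Y**2)
E(-28) - M(o(K(f), -5)) = -28 - (6 - 10*16*(1 - 5)**2) = -28 - (6 - 10*(-1/3*(-12)*(-4))**2) = -28 - (6 - 10*(-16)**2) = -28 - (6 - 10*256) = -28 - (6 - 2560) = -28 - 1*(-2554) = -28 + 2554 = 2526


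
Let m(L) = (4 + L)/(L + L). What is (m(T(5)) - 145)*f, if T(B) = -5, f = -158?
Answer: 114471/5 ≈ 22894.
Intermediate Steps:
m(L) = (4 + L)/(2*L) (m(L) = (4 + L)/((2*L)) = (4 + L)*(1/(2*L)) = (4 + L)/(2*L))
(m(T(5)) - 145)*f = ((½)*(4 - 5)/(-5) - 145)*(-158) = ((½)*(-⅕)*(-1) - 145)*(-158) = (⅒ - 145)*(-158) = -1449/10*(-158) = 114471/5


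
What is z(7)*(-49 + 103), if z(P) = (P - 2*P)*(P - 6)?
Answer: -378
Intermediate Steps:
z(P) = -P*(-6 + P) (z(P) = (-P)*(-6 + P) = -P*(-6 + P))
z(7)*(-49 + 103) = (7*(6 - 1*7))*(-49 + 103) = (7*(6 - 7))*54 = (7*(-1))*54 = -7*54 = -378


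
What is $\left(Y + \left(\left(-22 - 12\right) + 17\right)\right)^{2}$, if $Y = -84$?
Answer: $10201$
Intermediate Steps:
$\left(Y + \left(\left(-22 - 12\right) + 17\right)\right)^{2} = \left(-84 + \left(\left(-22 - 12\right) + 17\right)\right)^{2} = \left(-84 + \left(-34 + 17\right)\right)^{2} = \left(-84 - 17\right)^{2} = \left(-101\right)^{2} = 10201$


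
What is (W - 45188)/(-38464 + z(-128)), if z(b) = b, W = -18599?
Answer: 63787/38592 ≈ 1.6529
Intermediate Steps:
(W - 45188)/(-38464 + z(-128)) = (-18599 - 45188)/(-38464 - 128) = -63787/(-38592) = -63787*(-1/38592) = 63787/38592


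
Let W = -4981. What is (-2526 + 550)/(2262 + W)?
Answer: 1976/2719 ≈ 0.72674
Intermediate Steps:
(-2526 + 550)/(2262 + W) = (-2526 + 550)/(2262 - 4981) = -1976/(-2719) = -1976*(-1/2719) = 1976/2719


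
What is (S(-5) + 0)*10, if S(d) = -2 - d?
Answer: 30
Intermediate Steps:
(S(-5) + 0)*10 = ((-2 - 1*(-5)) + 0)*10 = ((-2 + 5) + 0)*10 = (3 + 0)*10 = 3*10 = 30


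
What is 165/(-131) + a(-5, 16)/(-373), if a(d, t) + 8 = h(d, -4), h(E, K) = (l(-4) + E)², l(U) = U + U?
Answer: -82636/48863 ≈ -1.6912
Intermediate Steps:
l(U) = 2*U
h(E, K) = (-8 + E)² (h(E, K) = (2*(-4) + E)² = (-8 + E)²)
a(d, t) = -8 + (-8 + d)²
165/(-131) + a(-5, 16)/(-373) = 165/(-131) + (-8 + (-8 - 5)²)/(-373) = 165*(-1/131) + (-8 + (-13)²)*(-1/373) = -165/131 + (-8 + 169)*(-1/373) = -165/131 + 161*(-1/373) = -165/131 - 161/373 = -82636/48863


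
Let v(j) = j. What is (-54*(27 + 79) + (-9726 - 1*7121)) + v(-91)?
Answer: -22662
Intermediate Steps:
(-54*(27 + 79) + (-9726 - 1*7121)) + v(-91) = (-54*(27 + 79) + (-9726 - 1*7121)) - 91 = (-54*106 + (-9726 - 7121)) - 91 = (-5724 - 16847) - 91 = -22571 - 91 = -22662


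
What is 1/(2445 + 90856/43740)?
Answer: 10935/26758789 ≈ 0.00040865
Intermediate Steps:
1/(2445 + 90856/43740) = 1/(2445 + 90856*(1/43740)) = 1/(2445 + 22714/10935) = 1/(26758789/10935) = 10935/26758789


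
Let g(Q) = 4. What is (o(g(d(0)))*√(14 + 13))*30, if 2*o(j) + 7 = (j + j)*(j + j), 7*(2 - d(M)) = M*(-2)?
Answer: 2565*√3 ≈ 4442.7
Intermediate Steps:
d(M) = 2 + 2*M/7 (d(M) = 2 - M*(-2)/7 = 2 - (-2)*M/7 = 2 + 2*M/7)
o(j) = -7/2 + 2*j² (o(j) = -7/2 + ((j + j)*(j + j))/2 = -7/2 + ((2*j)*(2*j))/2 = -7/2 + (4*j²)/2 = -7/2 + 2*j²)
(o(g(d(0)))*√(14 + 13))*30 = ((-7/2 + 2*4²)*√(14 + 13))*30 = ((-7/2 + 2*16)*√27)*30 = ((-7/2 + 32)*(3*√3))*30 = (57*(3*√3)/2)*30 = (171*√3/2)*30 = 2565*√3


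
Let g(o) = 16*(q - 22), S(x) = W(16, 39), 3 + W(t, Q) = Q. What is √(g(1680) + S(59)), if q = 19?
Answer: 2*I*√3 ≈ 3.4641*I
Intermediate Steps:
W(t, Q) = -3 + Q
S(x) = 36 (S(x) = -3 + 39 = 36)
g(o) = -48 (g(o) = 16*(19 - 22) = 16*(-3) = -48)
√(g(1680) + S(59)) = √(-48 + 36) = √(-12) = 2*I*√3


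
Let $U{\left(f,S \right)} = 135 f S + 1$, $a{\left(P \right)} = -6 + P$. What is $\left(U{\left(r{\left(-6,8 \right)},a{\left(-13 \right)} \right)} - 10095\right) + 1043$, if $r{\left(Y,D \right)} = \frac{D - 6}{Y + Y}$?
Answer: $- \frac{17247}{2} \approx -8623.5$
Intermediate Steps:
$r{\left(Y,D \right)} = \frac{-6 + D}{2 Y}$
$U{\left(f,S \right)} = 1 + 135 S f$ ($U{\left(f,S \right)} = 135 S f + 1 = 1 + 135 S f$)
$\left(U{\left(r{\left(-6,8 \right)},a{\left(-13 \right)} \right)} - 10095\right) + 1043 = \left(\left(1 + 135 \left(-6 - 13\right) \frac{-6 + 8}{2 \left(-6\right)}\right) - 10095\right) + 1043 = \left(\left(1 + 135 \left(-19\right) \frac{1}{2} \left(- \frac{1}{6}\right) 2\right) - 10095\right) + 1043 = \left(\left(1 + 135 \left(-19\right) \left(- \frac{1}{6}\right)\right) - 10095\right) + 1043 = \left(\left(1 + \frac{855}{2}\right) - 10095\right) + 1043 = \left(\frac{857}{2} - 10095\right) + 1043 = - \frac{19333}{2} + 1043 = - \frac{17247}{2}$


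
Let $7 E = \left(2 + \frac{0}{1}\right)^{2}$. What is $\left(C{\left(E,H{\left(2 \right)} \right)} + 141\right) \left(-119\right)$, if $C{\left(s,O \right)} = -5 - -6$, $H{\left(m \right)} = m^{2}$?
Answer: $-16898$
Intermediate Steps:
$E = \frac{4}{7}$ ($E = \frac{\left(2 + \frac{0}{1}\right)^{2}}{7} = \frac{\left(2 + 0 \cdot 1\right)^{2}}{7} = \frac{\left(2 + 0\right)^{2}}{7} = \frac{2^{2}}{7} = \frac{1}{7} \cdot 4 = \frac{4}{7} \approx 0.57143$)
$C{\left(s,O \right)} = 1$ ($C{\left(s,O \right)} = -5 + 6 = 1$)
$\left(C{\left(E,H{\left(2 \right)} \right)} + 141\right) \left(-119\right) = \left(1 + 141\right) \left(-119\right) = 142 \left(-119\right) = -16898$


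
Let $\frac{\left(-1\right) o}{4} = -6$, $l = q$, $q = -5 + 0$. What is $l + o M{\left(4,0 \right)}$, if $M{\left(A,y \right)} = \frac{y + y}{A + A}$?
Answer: $-5$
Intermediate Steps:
$q = -5$
$M{\left(A,y \right)} = \frac{y}{A}$ ($M{\left(A,y \right)} = \frac{2 y}{2 A} = 2 y \frac{1}{2 A} = \frac{y}{A}$)
$l = -5$
$o = 24$ ($o = \left(-4\right) \left(-6\right) = 24$)
$l + o M{\left(4,0 \right)} = -5 + 24 \cdot \frac{0}{4} = -5 + 24 \cdot 0 \cdot \frac{1}{4} = -5 + 24 \cdot 0 = -5 + 0 = -5$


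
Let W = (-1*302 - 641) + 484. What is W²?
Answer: 210681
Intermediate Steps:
W = -459 (W = (-302 - 641) + 484 = -943 + 484 = -459)
W² = (-459)² = 210681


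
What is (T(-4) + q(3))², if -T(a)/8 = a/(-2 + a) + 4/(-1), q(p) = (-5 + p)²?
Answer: 8464/9 ≈ 940.44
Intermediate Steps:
T(a) = 32 - 8*a/(-2 + a) (T(a) = -8*(a/(-2 + a) + 4/(-1)) = -8*(a/(-2 + a) + 4*(-1)) = -8*(a/(-2 + a) - 4) = -8*(-4 + a/(-2 + a)) = 32 - 8*a/(-2 + a))
(T(-4) + q(3))² = (8*(-8 + 3*(-4))/(-2 - 4) + (-5 + 3)²)² = (8*(-8 - 12)/(-6) + (-2)²)² = (8*(-⅙)*(-20) + 4)² = (80/3 + 4)² = (92/3)² = 8464/9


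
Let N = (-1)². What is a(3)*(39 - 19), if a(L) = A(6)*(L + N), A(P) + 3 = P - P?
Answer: -240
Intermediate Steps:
A(P) = -3 (A(P) = -3 + (P - P) = -3 + 0 = -3)
N = 1
a(L) = -3 - 3*L (a(L) = -3*(L + 1) = -3*(1 + L) = -3 - 3*L)
a(3)*(39 - 19) = (-3 - 3*3)*(39 - 19) = (-3 - 9)*20 = -12*20 = -240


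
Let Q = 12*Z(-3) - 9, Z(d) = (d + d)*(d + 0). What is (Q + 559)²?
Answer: 586756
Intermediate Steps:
Z(d) = 2*d² (Z(d) = (2*d)*d = 2*d²)
Q = 207 (Q = 12*(2*(-3)²) - 9 = 12*(2*9) - 9 = 12*18 - 9 = 216 - 9 = 207)
(Q + 559)² = (207 + 559)² = 766² = 586756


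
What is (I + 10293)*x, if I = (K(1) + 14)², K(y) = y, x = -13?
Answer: -136734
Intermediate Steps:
I = 225 (I = (1 + 14)² = 15² = 225)
(I + 10293)*x = (225 + 10293)*(-13) = 10518*(-13) = -136734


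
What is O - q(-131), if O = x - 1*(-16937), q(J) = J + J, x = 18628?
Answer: 35827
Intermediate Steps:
q(J) = 2*J
O = 35565 (O = 18628 - 1*(-16937) = 18628 + 16937 = 35565)
O - q(-131) = 35565 - 2*(-131) = 35565 - 1*(-262) = 35565 + 262 = 35827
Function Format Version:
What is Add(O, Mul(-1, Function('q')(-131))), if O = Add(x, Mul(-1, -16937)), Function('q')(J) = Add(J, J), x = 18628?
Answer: 35827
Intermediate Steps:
Function('q')(J) = Mul(2, J)
O = 35565 (O = Add(18628, Mul(-1, -16937)) = Add(18628, 16937) = 35565)
Add(O, Mul(-1, Function('q')(-131))) = Add(35565, Mul(-1, Mul(2, -131))) = Add(35565, Mul(-1, -262)) = Add(35565, 262) = 35827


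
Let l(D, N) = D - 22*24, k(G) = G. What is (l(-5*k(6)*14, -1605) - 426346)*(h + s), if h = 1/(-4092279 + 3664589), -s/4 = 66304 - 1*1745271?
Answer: -613660325889189593/213845 ≈ -2.8697e+12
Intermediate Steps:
s = 6715868 (s = -4*(66304 - 1*1745271) = -4*(66304 - 1745271) = -4*(-1678967) = 6715868)
h = -1/427690 (h = 1/(-427690) = -1/427690 ≈ -2.3381e-6)
l(D, N) = -528 + D (l(D, N) = D - 528 = -528 + D)
(l(-5*k(6)*14, -1605) - 426346)*(h + s) = ((-528 - 5*6*14) - 426346)*(-1/427690 + 6715868) = ((-528 - 30*14) - 426346)*(2872309584919/427690) = ((-528 - 420) - 426346)*(2872309584919/427690) = (-948 - 426346)*(2872309584919/427690) = -427294*2872309584919/427690 = -613660325889189593/213845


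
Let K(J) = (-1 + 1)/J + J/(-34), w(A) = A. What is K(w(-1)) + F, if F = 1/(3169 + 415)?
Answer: 1809/60928 ≈ 0.029691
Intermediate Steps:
F = 1/3584 ≈ 0.00027902
K(J) = -J/34 (K(J) = 0/J + J*(-1/34) = 0 - J/34 = -J/34)
K(w(-1)) + F = -1/34*(-1) + 1/3584 = 1/34 + 1/3584 = 1809/60928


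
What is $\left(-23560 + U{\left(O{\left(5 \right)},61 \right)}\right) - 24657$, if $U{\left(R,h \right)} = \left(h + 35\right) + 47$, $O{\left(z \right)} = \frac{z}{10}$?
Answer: $-48074$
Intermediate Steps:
$O{\left(z \right)} = \frac{z}{10}$ ($O{\left(z \right)} = z \frac{1}{10} = \frac{z}{10}$)
$U{\left(R,h \right)} = 82 + h$ ($U{\left(R,h \right)} = \left(35 + h\right) + 47 = 82 + h$)
$\left(-23560 + U{\left(O{\left(5 \right)},61 \right)}\right) - 24657 = \left(-23560 + \left(82 + 61\right)\right) - 24657 = \left(-23560 + 143\right) - 24657 = -23417 - 24657 = -48074$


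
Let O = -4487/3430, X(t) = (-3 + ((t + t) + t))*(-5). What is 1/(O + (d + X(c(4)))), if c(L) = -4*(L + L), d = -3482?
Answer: -490/1464271 ≈ -0.00033464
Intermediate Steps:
c(L) = -8*L
X(t) = 15 - 15*t (X(t) = (-3 + (2*t + t))*(-5) = (-3 + 3*t)*(-5) = 15 - 15*t)
O = -641/490 (O = -4487*1/3430 = -641/490 ≈ -1.3082)
1/(O + (d + X(c(4)))) = 1/(-641/490 + (-3482 + (15 - (-120)*4))) = 1/(-641/490 + (-3482 + (15 - 15*(-32)))) = 1/(-641/490 + (-3482 + (15 + 480))) = 1/(-641/490 + (-3482 + 495)) = 1/(-641/490 - 2987) = 1/(-1464271/490) = -490/1464271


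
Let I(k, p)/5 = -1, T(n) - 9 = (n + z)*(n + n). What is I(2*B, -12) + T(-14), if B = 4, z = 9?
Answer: 144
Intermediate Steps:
T(n) = 9 + 2*n*(9 + n) (T(n) = 9 + (n + 9)*(n + n) = 9 + (9 + n)*(2*n) = 9 + 2*n*(9 + n))
I(k, p) = -5 (I(k, p) = 5*(-1) = -5)
I(2*B, -12) + T(-14) = -5 + (9 + 2*(-14)² + 18*(-14)) = -5 + (9 + 2*196 - 252) = -5 + (9 + 392 - 252) = -5 + 149 = 144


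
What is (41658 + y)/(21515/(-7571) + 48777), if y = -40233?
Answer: 10788675/369269152 ≈ 0.029216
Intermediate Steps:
(41658 + y)/(21515/(-7571) + 48777) = (41658 - 40233)/(21515/(-7571) + 48777) = 1425/(21515*(-1/7571) + 48777) = 1425/(-21515/7571 + 48777) = 1425/(369269152/7571) = 1425*(7571/369269152) = 10788675/369269152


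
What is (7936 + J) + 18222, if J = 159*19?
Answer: 29179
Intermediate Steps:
J = 3021
(7936 + J) + 18222 = (7936 + 3021) + 18222 = 10957 + 18222 = 29179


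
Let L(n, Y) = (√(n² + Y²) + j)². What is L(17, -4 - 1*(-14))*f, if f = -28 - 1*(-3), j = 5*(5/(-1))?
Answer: -25350 + 1250*√389 ≈ -696.15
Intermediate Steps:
j = -25 (j = 5*(5*(-1)) = 5*(-5) = -25)
f = -25 (f = -28 + 3 = -25)
L(n, Y) = (-25 + √(Y² + n²))² (L(n, Y) = (√(n² + Y²) - 25)² = (√(Y² + n²) - 25)² = (-25 + √(Y² + n²))²)
L(17, -4 - 1*(-14))*f = (-25 + √((-4 - 1*(-14))² + 17²))²*(-25) = (-25 + √((-4 + 14)² + 289))²*(-25) = (-25 + √(10² + 289))²*(-25) = (-25 + √(100 + 289))²*(-25) = (-25 + √389)²*(-25) = -25*(-25 + √389)²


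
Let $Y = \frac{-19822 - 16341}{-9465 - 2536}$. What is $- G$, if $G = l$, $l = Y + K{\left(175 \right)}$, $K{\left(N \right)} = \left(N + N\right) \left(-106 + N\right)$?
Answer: $- \frac{289860313}{12001} \approx -24153.0$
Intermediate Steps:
$Y = \frac{36163}{12001}$ ($Y = - \frac{36163}{-12001} = \left(-36163\right) \left(- \frac{1}{12001}\right) = \frac{36163}{12001} \approx 3.0133$)
$K{\left(N \right)} = 2 N \left(-106 + N\right)$
$l = \frac{289860313}{12001}$ ($l = \frac{36163}{12001} + 2 \cdot 175 \left(-106 + 175\right) = \frac{36163}{12001} + 2 \cdot 175 \cdot 69 = \frac{36163}{12001} + 24150 = \frac{289860313}{12001} \approx 24153.0$)
$G = \frac{289860313}{12001} \approx 24153.0$
$- G = \left(-1\right) \frac{289860313}{12001} = - \frac{289860313}{12001}$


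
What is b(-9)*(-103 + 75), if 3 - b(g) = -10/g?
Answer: -476/9 ≈ -52.889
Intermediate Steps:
b(g) = 3 + 10/g (b(g) = 3 - (-10)/g = 3 + 10/g)
b(-9)*(-103 + 75) = (3 + 10/(-9))*(-103 + 75) = (3 + 10*(-⅑))*(-28) = (3 - 10/9)*(-28) = (17/9)*(-28) = -476/9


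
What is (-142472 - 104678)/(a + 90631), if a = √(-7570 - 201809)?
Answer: -2239945165/821418754 + 24715*I*√209379/821418754 ≈ -2.7269 + 0.013768*I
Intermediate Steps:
a = I*√209379 (a = √(-209379) = I*√209379 ≈ 457.58*I)
(-142472 - 104678)/(a + 90631) = (-142472 - 104678)/(I*√209379 + 90631) = -247150/(90631 + I*√209379)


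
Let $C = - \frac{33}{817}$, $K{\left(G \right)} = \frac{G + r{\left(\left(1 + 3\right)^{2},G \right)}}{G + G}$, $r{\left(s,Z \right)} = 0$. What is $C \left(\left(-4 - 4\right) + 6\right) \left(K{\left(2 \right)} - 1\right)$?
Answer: $- \frac{33}{817} \approx -0.040392$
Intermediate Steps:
$K{\left(G \right)} = \frac{1}{2}$ ($K{\left(G \right)} = \frac{G + 0}{G + G} = \frac{G}{2 G} = G \frac{1}{2 G} = \frac{1}{2}$)
$C = - \frac{33}{817}$ ($C = \left(-33\right) \frac{1}{817} = - \frac{33}{817} \approx -0.040392$)
$C \left(\left(-4 - 4\right) + 6\right) \left(K{\left(2 \right)} - 1\right) = - \frac{33 \left(\left(-4 - 4\right) + 6\right) \left(\frac{1}{2} - 1\right)}{817} = - \frac{33 \left(-8 + 6\right) \left(- \frac{1}{2}\right)}{817} = - \frac{33 \left(\left(-2\right) \left(- \frac{1}{2}\right)\right)}{817} = \left(- \frac{33}{817}\right) 1 = - \frac{33}{817}$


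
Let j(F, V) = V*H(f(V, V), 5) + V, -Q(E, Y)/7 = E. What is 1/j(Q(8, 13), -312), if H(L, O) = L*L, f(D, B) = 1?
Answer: -1/624 ≈ -0.0016026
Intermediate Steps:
H(L, O) = L²
Q(E, Y) = -7*E
j(F, V) = 2*V (j(F, V) = V*1² + V = V*1 + V = V + V = 2*V)
1/j(Q(8, 13), -312) = 1/(2*(-312)) = 1/(-624) = -1/624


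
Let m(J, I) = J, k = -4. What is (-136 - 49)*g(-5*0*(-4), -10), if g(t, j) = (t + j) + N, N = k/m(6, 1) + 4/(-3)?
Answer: 2220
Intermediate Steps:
N = -2 (N = -4/6 + 4/(-3) = -4*1/6 + 4*(-1/3) = -2/3 - 4/3 = -2)
g(t, j) = -2 + j + t (g(t, j) = (t + j) - 2 = (j + t) - 2 = -2 + j + t)
(-136 - 49)*g(-5*0*(-4), -10) = (-136 - 49)*(-2 - 10 - 5*0*(-4)) = -185*(-2 - 10 + 0*(-4)) = -185*(-2 - 10 + 0) = -185*(-12) = 2220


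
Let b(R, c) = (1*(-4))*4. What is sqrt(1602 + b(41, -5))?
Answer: sqrt(1586) ≈ 39.825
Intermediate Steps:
b(R, c) = -16 (b(R, c) = -4*4 = -16)
sqrt(1602 + b(41, -5)) = sqrt(1602 - 16) = sqrt(1586)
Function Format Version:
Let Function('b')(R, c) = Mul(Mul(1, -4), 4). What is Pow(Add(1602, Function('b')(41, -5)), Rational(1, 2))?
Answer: Pow(1586, Rational(1, 2)) ≈ 39.825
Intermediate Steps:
Function('b')(R, c) = -16 (Function('b')(R, c) = Mul(-4, 4) = -16)
Pow(Add(1602, Function('b')(41, -5)), Rational(1, 2)) = Pow(Add(1602, -16), Rational(1, 2)) = Pow(1586, Rational(1, 2))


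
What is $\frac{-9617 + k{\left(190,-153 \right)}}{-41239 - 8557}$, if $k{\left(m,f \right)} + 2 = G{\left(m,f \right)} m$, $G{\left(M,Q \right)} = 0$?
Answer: $\frac{9619}{49796} \approx 0.19317$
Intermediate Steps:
$k{\left(m,f \right)} = -2$ ($k{\left(m,f \right)} = -2 + 0 m = -2 + 0 = -2$)
$\frac{-9617 + k{\left(190,-153 \right)}}{-41239 - 8557} = \frac{-9617 - 2}{-41239 - 8557} = - \frac{9619}{-49796} = \left(-9619\right) \left(- \frac{1}{49796}\right) = \frac{9619}{49796}$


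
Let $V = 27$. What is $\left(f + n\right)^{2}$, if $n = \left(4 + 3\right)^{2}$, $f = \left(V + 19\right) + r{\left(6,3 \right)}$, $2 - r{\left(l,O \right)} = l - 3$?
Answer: $8836$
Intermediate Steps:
$r{\left(l,O \right)} = 5 - l$ ($r{\left(l,O \right)} = 2 - \left(l - 3\right) = 2 - \left(-3 + l\right) = 5 - l$)
$f = 45$ ($f = \left(27 + 19\right) + \left(5 - 6\right) = 46 + \left(5 - 6\right) = 46 - 1 = 45$)
$n = 49$ ($n = 7^{2} = 49$)
$\left(f + n\right)^{2} = \left(45 + 49\right)^{2} = 94^{2} = 8836$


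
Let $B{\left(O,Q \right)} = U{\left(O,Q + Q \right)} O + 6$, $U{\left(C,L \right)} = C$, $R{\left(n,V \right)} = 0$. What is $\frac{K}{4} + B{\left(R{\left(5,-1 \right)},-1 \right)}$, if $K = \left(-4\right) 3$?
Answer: $3$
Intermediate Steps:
$K = -12$
$B{\left(O,Q \right)} = 6 + O^{2}$ ($B{\left(O,Q \right)} = O O + 6 = O^{2} + 6 = 6 + O^{2}$)
$\frac{K}{4} + B{\left(R{\left(5,-1 \right)},-1 \right)} = \frac{1}{4} \left(-12\right) + \left(6 + 0^{2}\right) = \frac{1}{4} \left(-12\right) + \left(6 + 0\right) = -3 + 6 = 3$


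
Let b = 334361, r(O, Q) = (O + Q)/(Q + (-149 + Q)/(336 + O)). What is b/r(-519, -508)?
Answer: 10287953609/62647 ≈ 1.6422e+5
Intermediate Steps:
r(O, Q) = (O + Q)/(Q + (-149 + Q)/(336 + O))
b/r(-519, -508) = 334361/((((-519)² + 336*(-519) + 336*(-508) - 519*(-508))/(-149 + 337*(-508) - 519*(-508)))) = 334361/(((269361 - 174384 - 170688 + 263652)/(-149 - 171196 + 263652))) = 334361/((187941/92307)) = 334361/(((1/92307)*187941)) = 334361/(62647/30769) = 334361*(30769/62647) = 10287953609/62647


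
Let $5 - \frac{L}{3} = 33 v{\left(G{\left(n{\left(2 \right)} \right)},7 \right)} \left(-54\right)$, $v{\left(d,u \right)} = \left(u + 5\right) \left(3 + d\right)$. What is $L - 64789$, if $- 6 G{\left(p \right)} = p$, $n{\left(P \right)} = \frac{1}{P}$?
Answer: $122336$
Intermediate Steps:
$G{\left(p \right)} = - \frac{p}{6}$
$v{\left(d,u \right)} = \left(3 + d\right) \left(5 + u\right)$ ($v{\left(d,u \right)} = \left(5 + u\right) \left(3 + d\right) = \left(3 + d\right) \left(5 + u\right)$)
$L = 187125$ ($L = 15 - 3 \cdot 33 \left(15 + 3 \cdot 7 + 5 \left(- \frac{1}{6 \cdot 2}\right) + - \frac{1}{6 \cdot 2} \cdot 7\right) \left(-54\right) = 15 - 3 \cdot 33 \left(15 + 21 + 5 \left(\left(- \frac{1}{6}\right) \frac{1}{2}\right) + \left(- \frac{1}{6}\right) \frac{1}{2} \cdot 7\right) \left(-54\right) = 15 - 3 \cdot 33 \left(15 + 21 + 5 \left(- \frac{1}{12}\right) - \frac{7}{12}\right) \left(-54\right) = 15 - 3 \cdot 33 \left(15 + 21 - \frac{5}{12} - \frac{7}{12}\right) \left(-54\right) = 15 - 3 \cdot 33 \cdot 35 \left(-54\right) = 15 - 3 \cdot 1155 \left(-54\right) = 15 - -187110 = 15 + 187110 = 187125$)
$L - 64789 = 187125 - 64789 = 122336$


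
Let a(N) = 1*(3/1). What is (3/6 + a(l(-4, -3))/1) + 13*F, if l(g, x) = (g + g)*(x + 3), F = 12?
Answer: 319/2 ≈ 159.50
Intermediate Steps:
l(g, x) = 2*g*(3 + x) (l(g, x) = (2*g)*(3 + x) = 2*g*(3 + x))
a(N) = 3 (a(N) = 1*(3*1) = 1*3 = 3)
(3/6 + a(l(-4, -3))/1) + 13*F = (3/6 + 3/1) + 13*12 = (3*(1/6) + 3*1) + 156 = (1/2 + 3) + 156 = 7/2 + 156 = 319/2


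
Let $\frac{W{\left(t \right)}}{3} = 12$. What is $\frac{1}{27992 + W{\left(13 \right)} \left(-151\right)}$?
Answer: $\frac{1}{22556} \approx 4.4334 \cdot 10^{-5}$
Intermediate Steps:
$W{\left(t \right)} = 36$ ($W{\left(t \right)} = 3 \cdot 12 = 36$)
$\frac{1}{27992 + W{\left(13 \right)} \left(-151\right)} = \frac{1}{27992 + 36 \left(-151\right)} = \frac{1}{27992 - 5436} = \frac{1}{22556}$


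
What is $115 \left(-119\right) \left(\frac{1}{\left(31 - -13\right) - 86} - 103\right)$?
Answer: $\frac{8459285}{6} \approx 1.4099 \cdot 10^{6}$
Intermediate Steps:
$115 \left(-119\right) \left(\frac{1}{\left(31 - -13\right) - 86} - 103\right) = - 13685 \left(\frac{1}{\left(31 + 13\right) - 86} - 103\right) = - 13685 \left(\frac{1}{44 - 86} - 103\right) = - 13685 \left(\frac{1}{-42} - 103\right) = - 13685 \left(- \frac{1}{42} - 103\right) = \left(-13685\right) \left(- \frac{4327}{42}\right) = \frac{8459285}{6}$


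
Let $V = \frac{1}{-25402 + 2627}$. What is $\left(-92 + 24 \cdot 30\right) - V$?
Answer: $\frac{14302701}{22775} \approx 628.0$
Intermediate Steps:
$V = - \frac{1}{22775}$ ($V = \frac{1}{-22775} = - \frac{1}{22775} \approx -4.3908 \cdot 10^{-5}$)
$\left(-92 + 24 \cdot 30\right) - V = \left(-92 + 24 \cdot 30\right) - - \frac{1}{22775} = \left(-92 + 720\right) + \frac{1}{22775} = 628 + \frac{1}{22775} = \frac{14302701}{22775}$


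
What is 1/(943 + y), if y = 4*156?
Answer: 1/1567 ≈ 0.00063816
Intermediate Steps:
y = 624
1/(943 + y) = 1/(943 + 624) = 1/1567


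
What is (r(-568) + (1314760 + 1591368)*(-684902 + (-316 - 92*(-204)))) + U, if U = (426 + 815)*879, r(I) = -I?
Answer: -1936787914193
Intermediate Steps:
U = 1090839 (U = 1241*879 = 1090839)
(r(-568) + (1314760 + 1591368)*(-684902 + (-316 - 92*(-204)))) + U = (-1*(-568) + (1314760 + 1591368)*(-684902 + (-316 - 92*(-204)))) + 1090839 = (568 + 2906128*(-684902 + (-316 + 18768))) + 1090839 = (568 + 2906128*(-684902 + 18452)) + 1090839 = (568 + 2906128*(-666450)) + 1090839 = (568 - 1936789005600) + 1090839 = -1936789005032 + 1090839 = -1936787914193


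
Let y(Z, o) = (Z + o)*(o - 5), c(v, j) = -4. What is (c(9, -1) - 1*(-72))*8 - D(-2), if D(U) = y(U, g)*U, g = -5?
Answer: 684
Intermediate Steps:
y(Z, o) = (-5 + o)*(Z + o) (y(Z, o) = (Z + o)*(-5 + o) = (-5 + o)*(Z + o))
D(U) = U*(50 - 10*U) (D(U) = ((-5)² - 5*U - 5*(-5) + U*(-5))*U = (25 - 5*U + 25 - 5*U)*U = (50 - 10*U)*U = U*(50 - 10*U))
(c(9, -1) - 1*(-72))*8 - D(-2) = (-4 - 1*(-72))*8 - 10*(-2)*(5 - 1*(-2)) = (-4 + 72)*8 - 10*(-2)*(5 + 2) = 68*8 - 10*(-2)*7 = 544 - 1*(-140) = 544 + 140 = 684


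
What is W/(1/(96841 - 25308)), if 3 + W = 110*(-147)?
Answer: -1156903209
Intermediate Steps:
W = -16173 (W = -3 + 110*(-147) = -3 - 16170 = -16173)
W/(1/(96841 - 25308)) = -16173/(1/(96841 - 25308)) = -16173/(1/71533) = -16173/1/71533 = -16173*71533 = -1156903209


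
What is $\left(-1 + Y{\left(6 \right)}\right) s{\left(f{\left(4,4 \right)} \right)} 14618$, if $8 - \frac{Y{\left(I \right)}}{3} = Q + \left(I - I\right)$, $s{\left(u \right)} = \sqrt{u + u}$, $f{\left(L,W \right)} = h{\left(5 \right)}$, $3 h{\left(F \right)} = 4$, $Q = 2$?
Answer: $\frac{497012 \sqrt{6}}{3} \approx 4.0581 \cdot 10^{5}$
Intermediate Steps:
$h{\left(F \right)} = \frac{4}{3}$ ($h{\left(F \right)} = \frac{1}{3} \cdot 4 = \frac{4}{3}$)
$f{\left(L,W \right)} = \frac{4}{3}$
$s{\left(u \right)} = \sqrt{2} \sqrt{u}$ ($s{\left(u \right)} = \sqrt{2 u} = \sqrt{2} \sqrt{u}$)
$Y{\left(I \right)} = 18$ ($Y{\left(I \right)} = 24 - 3 \left(2 + \left(I - I\right)\right) = 24 - 3 \left(2 + 0\right) = 24 - 6 = 18$)
$\left(-1 + Y{\left(6 \right)}\right) s{\left(f{\left(4,4 \right)} \right)} 14618 = \left(-1 + 18\right) \sqrt{2} \sqrt{\frac{4}{3}} \cdot 14618 = 17 \sqrt{2} \frac{2 \sqrt{3}}{3} \cdot 14618 = 17 \frac{2 \sqrt{6}}{3} \cdot 14618 = \frac{34 \sqrt{6}}{3} \cdot 14618 = \frac{497012 \sqrt{6}}{3}$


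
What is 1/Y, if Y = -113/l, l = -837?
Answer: 837/113 ≈ 7.4071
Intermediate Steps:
Y = 113/837 (Y = -113/(-837) = -113*(-1/837) = 113/837 ≈ 0.13501)
1/Y = 1/(113/837) = 837/113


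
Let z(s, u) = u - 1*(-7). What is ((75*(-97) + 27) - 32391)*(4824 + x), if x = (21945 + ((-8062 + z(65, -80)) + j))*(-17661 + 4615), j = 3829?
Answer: 9121471801230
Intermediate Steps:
z(s, u) = 7 + u (z(s, u) = u + 7 = 7 + u)
x = -230118394 (x = (21945 + ((-8062 + (7 - 80)) + 3829))*(-17661 + 4615) = (21945 + ((-8062 - 73) + 3829))*(-13046) = (21945 + (-8135 + 3829))*(-13046) = (21945 - 4306)*(-13046) = 17639*(-13046) = -230118394)
((75*(-97) + 27) - 32391)*(4824 + x) = ((75*(-97) + 27) - 32391)*(4824 - 230118394) = ((-7275 + 27) - 32391)*(-230113570) = (-7248 - 32391)*(-230113570) = -39639*(-230113570) = 9121471801230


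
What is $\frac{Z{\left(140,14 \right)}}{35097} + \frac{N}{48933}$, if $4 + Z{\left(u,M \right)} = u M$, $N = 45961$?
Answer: $\frac{569602055}{572467167} \approx 0.995$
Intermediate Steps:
$Z{\left(u,M \right)} = -4 + M u$ ($Z{\left(u,M \right)} = -4 + u M = -4 + M u$)
$\frac{Z{\left(140,14 \right)}}{35097} + \frac{N}{48933} = \frac{-4 + 14 \cdot 140}{35097} + \frac{45961}{48933} = \left(-4 + 1960\right) \frac{1}{35097} + 45961 \cdot \frac{1}{48933} = 1956 \cdot \frac{1}{35097} + \frac{45961}{48933} = \frac{652}{11699} + \frac{45961}{48933} = \frac{569602055}{572467167}$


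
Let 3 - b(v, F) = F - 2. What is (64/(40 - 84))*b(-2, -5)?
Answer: -160/11 ≈ -14.545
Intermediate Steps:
b(v, F) = 5 - F (b(v, F) = 3 - (F - 2) = 3 - (-2 + F) = 3 + (2 - F) = 5 - F)
(64/(40 - 84))*b(-2, -5) = (64/(40 - 84))*(5 - 1*(-5)) = (64/(-44))*(5 + 5) = -1/44*64*10 = -16/11*10 = -160/11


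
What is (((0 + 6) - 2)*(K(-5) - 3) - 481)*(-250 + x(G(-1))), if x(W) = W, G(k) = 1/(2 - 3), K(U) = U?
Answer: 128763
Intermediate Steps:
G(k) = -1 (G(k) = 1/(-1) = -1)
(((0 + 6) - 2)*(K(-5) - 3) - 481)*(-250 + x(G(-1))) = (((0 + 6) - 2)*(-5 - 3) - 481)*(-250 - 1) = ((6 - 2)*(-8) - 481)*(-251) = (4*(-8) - 481)*(-251) = (-32 - 481)*(-251) = -513*(-251) = 128763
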